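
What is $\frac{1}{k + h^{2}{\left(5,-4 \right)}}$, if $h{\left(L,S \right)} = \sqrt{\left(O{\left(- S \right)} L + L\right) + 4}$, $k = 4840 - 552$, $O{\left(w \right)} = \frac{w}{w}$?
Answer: $\frac{1}{4302} \approx 0.00023245$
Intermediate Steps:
$O{\left(w \right)} = 1$
$k = 4288$ ($k = 4840 - 552 = 4288$)
$h{\left(L,S \right)} = \sqrt{4 + 2 L}$ ($h{\left(L,S \right)} = \sqrt{\left(1 L + L\right) + 4} = \sqrt{\left(L + L\right) + 4} = \sqrt{2 L + 4} = \sqrt{4 + 2 L}$)
$\frac{1}{k + h^{2}{\left(5,-4 \right)}} = \frac{1}{4288 + \left(\sqrt{4 + 2 \cdot 5}\right)^{2}} = \frac{1}{4288 + \left(\sqrt{4 + 10}\right)^{2}} = \frac{1}{4288 + \left(\sqrt{14}\right)^{2}} = \frac{1}{4288 + 14} = \frac{1}{4302}$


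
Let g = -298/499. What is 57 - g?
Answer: 28741/499 ≈ 57.597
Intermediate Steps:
g = -298/499 (g = -298*1/499 = -298/499 ≈ -0.59719)
57 - g = 57 - 1*(-298/499) = 57 + 298/499 = 28741/499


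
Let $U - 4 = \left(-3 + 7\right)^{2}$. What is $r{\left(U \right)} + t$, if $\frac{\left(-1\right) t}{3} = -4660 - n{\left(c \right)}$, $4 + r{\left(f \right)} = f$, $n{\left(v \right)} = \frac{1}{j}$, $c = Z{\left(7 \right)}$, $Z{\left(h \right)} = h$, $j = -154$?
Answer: $\frac{2155381}{154} \approx 13996.0$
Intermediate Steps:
$c = 7$
$n{\left(v \right)} = - \frac{1}{154}$ ($n{\left(v \right)} = \frac{1}{-154} = - \frac{1}{154}$)
$U = 20$ ($U = 4 + \left(-3 + 7\right)^{2} = 4 + 4^{2} = 4 + 16 = 20$)
$r{\left(f \right)} = -4 + f$
$t = \frac{2152917}{154}$ ($t = - 3 \left(-4660 - - \frac{1}{154}\right) = - 3 \left(-4660 + \frac{1}{154}\right) = \left(-3\right) \left(- \frac{717639}{154}\right) = \frac{2152917}{154} \approx 13980.0$)
$r{\left(U \right)} + t = \left(-4 + 20\right) + \frac{2152917}{154} = 16 + \frac{2152917}{154} = \frac{2155381}{154}$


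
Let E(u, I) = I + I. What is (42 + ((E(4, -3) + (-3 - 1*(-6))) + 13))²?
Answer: 2704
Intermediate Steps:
E(u, I) = 2*I
(42 + ((E(4, -3) + (-3 - 1*(-6))) + 13))² = (42 + ((2*(-3) + (-3 - 1*(-6))) + 13))² = (42 + ((-6 + (-3 + 6)) + 13))² = (42 + ((-6 + 3) + 13))² = (42 + (-3 + 13))² = (42 + 10)² = 52² = 2704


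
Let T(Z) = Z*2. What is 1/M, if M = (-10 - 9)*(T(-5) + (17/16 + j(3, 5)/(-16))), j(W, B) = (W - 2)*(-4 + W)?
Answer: 8/1349 ≈ 0.0059303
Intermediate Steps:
T(Z) = 2*Z
j(W, B) = (-4 + W)*(-2 + W) (j(W, B) = (-2 + W)*(-4 + W) = (-4 + W)*(-2 + W))
M = 1349/8 (M = (-10 - 9)*(2*(-5) + (17/16 + (8 + 3**2 - 6*3)/(-16))) = -19*(-10 + (17*(1/16) + (8 + 9 - 18)*(-1/16))) = -19*(-10 + (17/16 - 1*(-1/16))) = -19*(-10 + (17/16 + 1/16)) = -19*(-10 + 9/8) = -19*(-71/8) = 1349/8 ≈ 168.63)
1/M = 1/(1349/8) = 8/1349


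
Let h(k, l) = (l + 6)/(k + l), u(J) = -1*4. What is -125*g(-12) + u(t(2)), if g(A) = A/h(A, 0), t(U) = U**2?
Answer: -3004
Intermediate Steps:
u(J) = -4
h(k, l) = (6 + l)/(k + l)
g(A) = A**2/6 (g(A) = A/(((6 + 0)/(A + 0))) = A/((6/A)) = A*(A/6) = A**2/6)
-125*g(-12) + u(t(2)) = -125*(-12)**2/6 - 4 = -125*144/6 - 4 = -125*24 - 4 = -3000 - 4 = -3004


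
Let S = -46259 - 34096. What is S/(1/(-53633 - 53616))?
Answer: 8617993395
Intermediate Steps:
S = -80355
S/(1/(-53633 - 53616)) = -80355/(1/(-53633 - 53616)) = -80355/(1/(-107249)) = -80355/(-1/107249) = -80355*(-107249) = 8617993395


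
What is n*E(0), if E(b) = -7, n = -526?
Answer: 3682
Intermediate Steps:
n*E(0) = -526*(-7) = 3682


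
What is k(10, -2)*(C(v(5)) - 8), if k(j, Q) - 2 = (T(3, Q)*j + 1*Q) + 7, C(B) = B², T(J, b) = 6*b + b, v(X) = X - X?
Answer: 1064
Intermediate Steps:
v(X) = 0
T(J, b) = 7*b
k(j, Q) = 9 + Q + 7*Q*j (k(j, Q) = 2 + (((7*Q)*j + 1*Q) + 7) = 2 + ((7*Q*j + Q) + 7) = 2 + ((Q + 7*Q*j) + 7) = 2 + (7 + Q + 7*Q*j) = 9 + Q + 7*Q*j)
k(10, -2)*(C(v(5)) - 8) = (9 - 2 + 7*(-2)*10)*(0² - 8) = (9 - 2 - 140)*(0 - 8) = -133*(-8) = 1064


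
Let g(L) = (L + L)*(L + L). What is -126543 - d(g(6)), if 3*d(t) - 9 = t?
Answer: -126594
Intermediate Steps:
g(L) = 4*L² (g(L) = (2*L)*(2*L) = 4*L²)
d(t) = 3 + t/3
-126543 - d(g(6)) = -126543 - (3 + (4*6²)/3) = -126543 - (3 + (4*36)/3) = -126543 - (3 + (⅓)*144) = -126543 - (3 + 48) = -126543 - 1*51 = -126543 - 51 = -126594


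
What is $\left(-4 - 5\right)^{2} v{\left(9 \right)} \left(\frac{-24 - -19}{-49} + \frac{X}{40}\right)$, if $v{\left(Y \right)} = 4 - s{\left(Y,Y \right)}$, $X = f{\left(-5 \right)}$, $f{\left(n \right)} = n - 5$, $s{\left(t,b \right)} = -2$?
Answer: $- \frac{7047}{98} \approx -71.908$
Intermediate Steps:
$f{\left(n \right)} = -5 + n$
$X = -10$ ($X = -5 - 5 = -10$)
$v{\left(Y \right)} = 6$ ($v{\left(Y \right)} = 4 - -2 = 4 + 2 = 6$)
$\left(-4 - 5\right)^{2} v{\left(9 \right)} \left(\frac{-24 - -19}{-49} + \frac{X}{40}\right) = \left(-4 - 5\right)^{2} \cdot 6 \left(\frac{-24 - -19}{-49} - \frac{10}{40}\right) = \left(-9\right)^{2} \cdot 6 \left(\left(-24 + 19\right) \left(- \frac{1}{49}\right) - \frac{1}{4}\right) = 81 \cdot 6 \left(\left(-5\right) \left(- \frac{1}{49}\right) - \frac{1}{4}\right) = 486 \left(\frac{5}{49} - \frac{1}{4}\right) = 486 \left(- \frac{29}{196}\right) = - \frac{7047}{98}$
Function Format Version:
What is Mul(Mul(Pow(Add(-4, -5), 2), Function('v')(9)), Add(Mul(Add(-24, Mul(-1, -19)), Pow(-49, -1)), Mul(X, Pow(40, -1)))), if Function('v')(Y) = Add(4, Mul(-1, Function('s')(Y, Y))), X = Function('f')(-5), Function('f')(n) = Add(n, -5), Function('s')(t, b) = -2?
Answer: Rational(-7047, 98) ≈ -71.908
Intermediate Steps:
Function('f')(n) = Add(-5, n)
X = -10 (X = Add(-5, -5) = -10)
Function('v')(Y) = 6 (Function('v')(Y) = Add(4, Mul(-1, -2)) = Add(4, 2) = 6)
Mul(Mul(Pow(Add(-4, -5), 2), Function('v')(9)), Add(Mul(Add(-24, Mul(-1, -19)), Pow(-49, -1)), Mul(X, Pow(40, -1)))) = Mul(Mul(Pow(Add(-4, -5), 2), 6), Add(Mul(Add(-24, Mul(-1, -19)), Pow(-49, -1)), Mul(-10, Pow(40, -1)))) = Mul(Mul(Pow(-9, 2), 6), Add(Mul(Add(-24, 19), Rational(-1, 49)), Mul(-10, Rational(1, 40)))) = Mul(Mul(81, 6), Add(Mul(-5, Rational(-1, 49)), Rational(-1, 4))) = Mul(486, Add(Rational(5, 49), Rational(-1, 4))) = Mul(486, Rational(-29, 196)) = Rational(-7047, 98)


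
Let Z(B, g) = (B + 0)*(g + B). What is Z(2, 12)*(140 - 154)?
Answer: -392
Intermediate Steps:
Z(B, g) = B*(B + g)
Z(2, 12)*(140 - 154) = (2*(2 + 12))*(140 - 154) = (2*14)*(-14) = 28*(-14) = -392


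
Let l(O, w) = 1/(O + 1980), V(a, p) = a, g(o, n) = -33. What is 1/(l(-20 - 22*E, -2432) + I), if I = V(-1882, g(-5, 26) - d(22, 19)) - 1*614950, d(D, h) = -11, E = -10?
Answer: -2180/1344693759 ≈ -1.6212e-6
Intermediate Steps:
l(O, w) = 1/(1980 + O)
I = -616832 (I = -1882 - 1*614950 = -1882 - 614950 = -616832)
1/(l(-20 - 22*E, -2432) + I) = 1/(1/(1980 + (-20 - 22*(-10))) - 616832) = 1/(1/(1980 + (-20 + 220)) - 616832) = 1/(1/(1980 + 200) - 616832) = 1/(1/2180 - 616832) = 1/(-1344693759/2180) = -2180/1344693759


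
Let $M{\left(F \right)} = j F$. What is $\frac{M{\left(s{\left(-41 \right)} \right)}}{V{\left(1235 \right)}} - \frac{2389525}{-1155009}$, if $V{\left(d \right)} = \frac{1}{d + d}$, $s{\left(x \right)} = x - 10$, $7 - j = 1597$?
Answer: $\frac{231339411520225}{1155009} \approx 2.0029 \cdot 10^{8}$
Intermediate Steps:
$j = -1590$ ($j = 7 - 1597 = -1590$)
$s{\left(x \right)} = -10 + x$
$M{\left(F \right)} = - 1590 F$
$V{\left(d \right)} = \frac{1}{2 d}$
$\frac{M{\left(s{\left(-41 \right)} \right)}}{V{\left(1235 \right)}} - \frac{2389525}{-1155009} = \frac{\left(-1590\right) \left(-10 - 41\right)}{\frac{1}{2} \cdot \frac{1}{1235}} - \frac{2389525}{-1155009} = \frac{\left(-1590\right) \left(-51\right)}{\frac{1}{2} \cdot \frac{1}{1235}} - - \frac{2389525}{1155009} = 81090 \frac{1}{\frac{1}{2470}} + \frac{2389525}{1155009} = 81090 \cdot 2470 + \frac{2389525}{1155009} = 200292300 + \frac{2389525}{1155009} = \frac{231339411520225}{1155009}$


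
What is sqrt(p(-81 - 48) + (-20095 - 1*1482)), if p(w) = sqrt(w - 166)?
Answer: sqrt(-21577 + I*sqrt(295)) ≈ 0.0585 + 146.89*I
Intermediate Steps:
p(w) = sqrt(-166 + w)
sqrt(p(-81 - 48) + (-20095 - 1*1482)) = sqrt(sqrt(-166 + (-81 - 48)) + (-20095 - 1*1482)) = sqrt(sqrt(-166 - 129) + (-20095 - 1482)) = sqrt(sqrt(-295) - 21577) = sqrt(I*sqrt(295) - 21577) = sqrt(-21577 + I*sqrt(295))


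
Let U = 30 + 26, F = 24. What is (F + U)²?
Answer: 6400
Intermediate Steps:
U = 56
(F + U)² = (24 + 56)² = 80² = 6400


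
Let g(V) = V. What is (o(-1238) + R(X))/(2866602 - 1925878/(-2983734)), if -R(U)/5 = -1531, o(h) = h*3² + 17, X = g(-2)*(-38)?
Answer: -5176778490/4276589888873 ≈ -0.0012105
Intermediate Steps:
X = 76 (X = -2*(-38) = 76)
o(h) = 17 + 9*h (o(h) = h*9 + 17 = 9*h + 17 = 17 + 9*h)
R(U) = 7655 (R(U) = -5*(-1531) = 7655)
(o(-1238) + R(X))/(2866602 - 1925878/(-2983734)) = ((17 + 9*(-1238)) + 7655)/(2866602 - 1925878/(-2983734)) = ((17 - 11142) + 7655)/(2866602 - 1925878*(-1/2983734)) = (-11125 + 7655)/(2866602 + 962939/1491867) = -3470/4276589888873/1491867 = -3470*1491867/4276589888873 = -5176778490/4276589888873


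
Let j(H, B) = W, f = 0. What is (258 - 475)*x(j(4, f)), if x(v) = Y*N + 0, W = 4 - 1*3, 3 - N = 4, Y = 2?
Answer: 434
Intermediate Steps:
N = -1 (N = 3 - 1*4 = 3 - 4 = -1)
W = 1 (W = 4 - 3 = 1)
j(H, B) = 1
x(v) = -2 (x(v) = 2*(-1) + 0 = -2 + 0 = -2)
(258 - 475)*x(j(4, f)) = (258 - 475)*(-2) = -217*(-2) = 434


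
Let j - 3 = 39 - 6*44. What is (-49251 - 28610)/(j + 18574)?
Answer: -77861/18352 ≈ -4.2426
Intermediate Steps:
j = -222 (j = 3 + (39 - 6*44) = 3 + (39 - 264) = 3 - 225 = -222)
(-49251 - 28610)/(j + 18574) = (-49251 - 28610)/(-222 + 18574) = -77861/18352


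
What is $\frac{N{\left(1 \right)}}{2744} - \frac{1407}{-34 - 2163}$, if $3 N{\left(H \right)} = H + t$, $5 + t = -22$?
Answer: $\frac{5762651}{9042852} \approx 0.63726$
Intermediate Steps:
$t = -27$ ($t = -5 - 22 = -27$)
$N{\left(H \right)} = -9 + \frac{H}{3}$ ($N{\left(H \right)} = \frac{H - 27}{3} = \frac{-27 + H}{3} = -9 + \frac{H}{3}$)
$\frac{N{\left(1 \right)}}{2744} - \frac{1407}{-34 - 2163} = \frac{-9 + \frac{1}{3} \cdot 1}{2744} - \frac{1407}{-34 - 2163} = \left(-9 + \frac{1}{3}\right) \frac{1}{2744} - \frac{1407}{-34 - 2163} = \left(- \frac{26}{3}\right) \frac{1}{2744} - \frac{1407}{-2197} = - \frac{13}{4116} - - \frac{1407}{2197} = - \frac{13}{4116} + \frac{1407}{2197} = \frac{5762651}{9042852}$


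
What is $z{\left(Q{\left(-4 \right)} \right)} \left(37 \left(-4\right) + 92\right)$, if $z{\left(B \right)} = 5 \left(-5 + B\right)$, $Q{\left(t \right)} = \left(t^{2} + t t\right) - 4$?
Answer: $-6440$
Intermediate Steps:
$Q{\left(t \right)} = -4 + 2 t^{2}$ ($Q{\left(t \right)} = \left(t^{2} + t^{2}\right) - 4 = 2 t^{2} - 4 = -4 + 2 t^{2}$)
$z{\left(B \right)} = -25 + 5 B$
$z{\left(Q{\left(-4 \right)} \right)} \left(37 \left(-4\right) + 92\right) = \left(-25 + 5 \left(-4 + 2 \left(-4\right)^{2}\right)\right) \left(37 \left(-4\right) + 92\right) = \left(-25 + 5 \left(-4 + 2 \cdot 16\right)\right) \left(-148 + 92\right) = \left(-25 + 5 \left(-4 + 32\right)\right) \left(-56\right) = \left(-25 + 5 \cdot 28\right) \left(-56\right) = \left(-25 + 140\right) \left(-56\right) = 115 \left(-56\right) = -6440$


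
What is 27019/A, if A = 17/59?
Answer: 1594121/17 ≈ 93772.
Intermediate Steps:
A = 17/59 (A = (1/59)*17 = 17/59 ≈ 0.28814)
27019/A = 27019/(17/59) = 27019*(59/17) = 1594121/17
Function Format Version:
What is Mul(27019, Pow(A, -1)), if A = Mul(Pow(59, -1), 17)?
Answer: Rational(1594121, 17) ≈ 93772.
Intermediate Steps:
A = Rational(17, 59) (A = Mul(Rational(1, 59), 17) = Rational(17, 59) ≈ 0.28814)
Mul(27019, Pow(A, -1)) = Mul(27019, Pow(Rational(17, 59), -1)) = Mul(27019, Rational(59, 17)) = Rational(1594121, 17)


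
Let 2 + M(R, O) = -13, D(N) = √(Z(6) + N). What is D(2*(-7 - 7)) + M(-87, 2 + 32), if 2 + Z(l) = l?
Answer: -15 + 2*I*√6 ≈ -15.0 + 4.899*I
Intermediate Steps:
Z(l) = -2 + l
D(N) = √(4 + N) (D(N) = √((-2 + 6) + N) = √(4 + N))
M(R, O) = -15 (M(R, O) = -2 - 13 = -15)
D(2*(-7 - 7)) + M(-87, 2 + 32) = √(4 + 2*(-7 - 7)) - 15 = √(4 + 2*(-14)) - 15 = √(4 - 28) - 15 = √(-24) - 15 = 2*I*√6 - 15 = -15 + 2*I*√6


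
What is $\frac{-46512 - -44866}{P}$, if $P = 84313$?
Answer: $- \frac{1646}{84313} \approx -0.019522$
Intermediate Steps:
$\frac{-46512 - -44866}{P} = \frac{-46512 - -44866}{84313} = \left(-46512 + 44866\right) \frac{1}{84313} = \left(-1646\right) \frac{1}{84313} = - \frac{1646}{84313}$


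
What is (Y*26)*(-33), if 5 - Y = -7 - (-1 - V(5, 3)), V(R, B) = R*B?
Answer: 3432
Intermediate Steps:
V(R, B) = B*R
Y = -4 (Y = 5 - (-7 - (-1 - 3*5)) = 5 - (-7 - (-1 - 1*15)) = 5 - (-7 - (-1 - 15)) = 5 - (-7 - 1*(-16)) = 5 - (-7 + 16) = 5 - 1*9 = 5 - 9 = -4)
(Y*26)*(-33) = -4*26*(-33) = -104*(-33) = 3432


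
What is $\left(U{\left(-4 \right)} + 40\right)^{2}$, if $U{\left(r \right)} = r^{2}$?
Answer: $3136$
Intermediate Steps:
$\left(U{\left(-4 \right)} + 40\right)^{2} = \left(\left(-4\right)^{2} + 40\right)^{2} = \left(16 + 40\right)^{2} = 56^{2} = 3136$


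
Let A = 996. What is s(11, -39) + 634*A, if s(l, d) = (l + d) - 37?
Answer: 631399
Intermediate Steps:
s(l, d) = -37 + d + l (s(l, d) = (d + l) - 37 = -37 + d + l)
s(11, -39) + 634*A = (-37 - 39 + 11) + 634*996 = -65 + 631464 = 631399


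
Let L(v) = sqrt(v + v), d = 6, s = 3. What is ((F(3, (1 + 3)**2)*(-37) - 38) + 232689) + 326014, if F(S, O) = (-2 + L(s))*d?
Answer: 559109 - 222*sqrt(6) ≈ 5.5857e+5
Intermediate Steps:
L(v) = sqrt(2)*sqrt(v) (L(v) = sqrt(2*v) = sqrt(2)*sqrt(v))
F(S, O) = -12 + 6*sqrt(6) (F(S, O) = (-2 + sqrt(2)*sqrt(3))*6 = (-2 + sqrt(6))*6 = -12 + 6*sqrt(6))
((F(3, (1 + 3)**2)*(-37) - 38) + 232689) + 326014 = (((-12 + 6*sqrt(6))*(-37) - 38) + 232689) + 326014 = (((444 - 222*sqrt(6)) - 38) + 232689) + 326014 = ((406 - 222*sqrt(6)) + 232689) + 326014 = (233095 - 222*sqrt(6)) + 326014 = 559109 - 222*sqrt(6)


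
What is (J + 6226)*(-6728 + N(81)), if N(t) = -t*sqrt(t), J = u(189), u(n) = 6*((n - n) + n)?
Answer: -54883520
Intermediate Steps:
u(n) = 6*n (u(n) = 6*(0 + n) = 6*n)
J = 1134 (J = 6*189 = 1134)
N(t) = -t**(3/2)
(J + 6226)*(-6728 + N(81)) = (1134 + 6226)*(-6728 - 81**(3/2)) = 7360*(-6728 - 1*729) = 7360*(-6728 - 729) = 7360*(-7457) = -54883520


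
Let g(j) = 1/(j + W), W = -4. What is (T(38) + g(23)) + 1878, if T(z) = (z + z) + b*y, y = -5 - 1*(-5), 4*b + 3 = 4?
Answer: 37127/19 ≈ 1954.1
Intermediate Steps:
b = 1/4 (b = -3/4 + (1/4)*4 = -3/4 + 1 = 1/4 ≈ 0.25000)
y = 0 (y = -5 + 5 = 0)
g(j) = 1/(-4 + j) (g(j) = 1/(j - 4) = 1/(-4 + j))
T(z) = 2*z (T(z) = (z + z) + (1/4)*0 = 2*z + 0 = 2*z)
(T(38) + g(23)) + 1878 = (2*38 + 1/(-4 + 23)) + 1878 = (76 + 1/19) + 1878 = 1445/19 + 1878 = 37127/19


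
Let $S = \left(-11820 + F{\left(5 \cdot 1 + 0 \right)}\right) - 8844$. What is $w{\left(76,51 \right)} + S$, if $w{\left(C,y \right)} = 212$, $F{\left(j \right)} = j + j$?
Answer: $-20442$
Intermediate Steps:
$F{\left(j \right)} = 2 j$
$S = -20654$ ($S = \left(-11820 + 2 \left(5 \cdot 1 + 0\right)\right) - 8844 = \left(-11820 + 2 \left(5 + 0\right)\right) - 8844 = \left(-11820 + 2 \cdot 5\right) - 8844 = \left(-11820 + 10\right) - 8844 = -11810 - 8844 = -20654$)
$w{\left(76,51 \right)} + S = 212 - 20654 = -20442$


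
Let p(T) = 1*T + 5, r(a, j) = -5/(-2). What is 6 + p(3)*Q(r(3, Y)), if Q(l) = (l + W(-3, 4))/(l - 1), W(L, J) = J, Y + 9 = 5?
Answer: 122/3 ≈ 40.667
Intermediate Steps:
Y = -4 (Y = -9 + 5 = -4)
r(a, j) = 5/2 (r(a, j) = -5*(-½) = 5/2)
p(T) = 5 + T (p(T) = T + 5 = 5 + T)
Q(l) = (4 + l)/(-1 + l) (Q(l) = (l + 4)/(l - 1) = (4 + l)/(-1 + l))
6 + p(3)*Q(r(3, Y)) = 6 + (5 + 3)*((4 + 5/2)/(-1 + 5/2)) = 6 + 8*((13/2)/(3/2)) = 6 + 8*((⅔)*(13/2)) = 6 + 8*(13/3) = 6 + 104/3 = 122/3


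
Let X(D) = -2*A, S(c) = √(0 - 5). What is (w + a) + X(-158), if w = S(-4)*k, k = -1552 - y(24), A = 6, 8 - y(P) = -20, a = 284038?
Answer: 284026 - 1580*I*√5 ≈ 2.8403e+5 - 3533.0*I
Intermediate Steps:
y(P) = 28 (y(P) = 8 - 1*(-20) = 8 + 20 = 28)
S(c) = I*√5 (S(c) = √(-5) = I*√5)
k = -1580 (k = -1552 - 1*28 = -1552 - 28 = -1580)
X(D) = -12 (X(D) = -2*6 = -12)
w = -1580*I*√5 (w = (I*√5)*(-1580) = -1580*I*√5 ≈ -3533.0*I)
(w + a) + X(-158) = (-1580*I*√5 + 284038) - 12 = (284038 - 1580*I*√5) - 12 = 284026 - 1580*I*√5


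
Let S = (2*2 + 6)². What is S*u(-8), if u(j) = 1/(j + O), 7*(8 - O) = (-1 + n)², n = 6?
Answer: -28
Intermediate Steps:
S = 100 (S = (4 + 6)² = 10² = 100)
O = 31/7 (O = 8 - (-1 + 6)²/7 = 8 - ⅐*5² = 8 - ⅐*25 = 8 - 25/7 = 31/7 ≈ 4.4286)
u(j) = 1/(31/7 + j) (u(j) = 1/(j + 31/7) = 1/(31/7 + j))
S*u(-8) = 100*(7/(31 + 7*(-8))) = 100*(7/(31 - 56)) = 100*(7/(-25)) = 100*(7*(-1/25)) = 100*(-7/25) = -28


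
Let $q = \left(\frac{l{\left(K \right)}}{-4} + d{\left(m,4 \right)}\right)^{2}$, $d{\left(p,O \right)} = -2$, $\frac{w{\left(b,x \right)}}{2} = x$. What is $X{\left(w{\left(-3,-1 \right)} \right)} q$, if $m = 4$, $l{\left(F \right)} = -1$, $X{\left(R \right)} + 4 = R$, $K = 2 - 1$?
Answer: $- \frac{147}{8} \approx -18.375$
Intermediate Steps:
$w{\left(b,x \right)} = 2 x$
$K = 1$
$X{\left(R \right)} = -4 + R$
$q = \frac{49}{16}$ ($q = \left(- \frac{1}{-4} - 2\right)^{2} = \left(\left(-1\right) \left(- \frac{1}{4}\right) - 2\right)^{2} = \left(\frac{1}{4} - 2\right)^{2} = \left(- \frac{7}{4}\right)^{2} = \frac{49}{16} \approx 3.0625$)
$X{\left(w{\left(-3,-1 \right)} \right)} q = \left(-4 + 2 \left(-1\right)\right) \frac{49}{16} = \left(-4 - 2\right) \frac{49}{16} = \left(-6\right) \frac{49}{16} = - \frac{147}{8}$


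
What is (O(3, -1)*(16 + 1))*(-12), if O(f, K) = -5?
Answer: 1020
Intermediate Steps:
(O(3, -1)*(16 + 1))*(-12) = -5*(16 + 1)*(-12) = -5*17*(-12) = -85*(-12) = 1020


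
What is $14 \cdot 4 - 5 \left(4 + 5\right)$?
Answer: $11$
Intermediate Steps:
$14 \cdot 4 - 5 \left(4 + 5\right) = 56 - 45 = 11$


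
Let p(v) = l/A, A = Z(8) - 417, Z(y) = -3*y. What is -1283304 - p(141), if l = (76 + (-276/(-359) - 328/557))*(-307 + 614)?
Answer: -113161796546056/88183683 ≈ -1.2833e+6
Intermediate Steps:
A = -441 (A = -3*8 - 417 = -24 - 417 = -441)
l = 4676582576/199963 (l = (76 + (-276*(-1/359) - 328*1/557))*307 = (76 + (276/359 - 328/557))*307 = (76 + 35980/199963)*307 = (15233168/199963)*307 = 4676582576/199963 ≈ 23387.)
p(v) = -4676582576/88183683 (p(v) = (4676582576/199963)/(-441) = (4676582576/199963)*(-1/441) = -4676582576/88183683)
-1283304 - p(141) = -1283304 - 1*(-4676582576/88183683) = -1283304 + 4676582576/88183683 = -113161796546056/88183683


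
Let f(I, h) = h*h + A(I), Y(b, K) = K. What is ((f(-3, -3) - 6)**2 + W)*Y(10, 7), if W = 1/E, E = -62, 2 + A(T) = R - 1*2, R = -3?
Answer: 6937/62 ≈ 111.89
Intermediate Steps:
A(T) = -7 (A(T) = -2 + (-3 - 1*2) = -2 + (-3 - 2) = -2 - 5 = -7)
f(I, h) = -7 + h**2 (f(I, h) = h*h - 7 = h**2 - 7 = -7 + h**2)
W = -1/62 (W = 1/(-62) = -1/62 ≈ -0.016129)
((f(-3, -3) - 6)**2 + W)*Y(10, 7) = (((-7 + (-3)**2) - 6)**2 - 1/62)*7 = (((-7 + 9) - 6)**2 - 1/62)*7 = ((2 - 6)**2 - 1/62)*7 = ((-4)**2 - 1/62)*7 = (16 - 1/62)*7 = (991/62)*7 = 6937/62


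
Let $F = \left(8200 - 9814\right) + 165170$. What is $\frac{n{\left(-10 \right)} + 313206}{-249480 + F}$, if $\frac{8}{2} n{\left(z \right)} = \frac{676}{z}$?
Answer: $- \frac{3131891}{859240} \approx -3.645$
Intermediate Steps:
$F = 163556$ ($F = -1614 + 165170 = 163556$)
$n{\left(z \right)} = \frac{169}{z}$ ($n{\left(z \right)} = \frac{676 \frac{1}{z}}{4} = \frac{169}{z}$)
$\frac{n{\left(-10 \right)} + 313206}{-249480 + F} = \frac{\frac{169}{-10} + 313206}{-249480 + 163556} = \frac{169 \left(- \frac{1}{10}\right) + 313206}{-85924} = \left(- \frac{169}{10} + 313206\right) \left(- \frac{1}{85924}\right) = \frac{3131891}{10} \left(- \frac{1}{85924}\right) = - \frac{3131891}{859240}$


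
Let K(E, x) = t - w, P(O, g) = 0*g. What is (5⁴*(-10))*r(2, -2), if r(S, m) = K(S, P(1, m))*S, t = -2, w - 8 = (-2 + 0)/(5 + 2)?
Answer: 850000/7 ≈ 1.2143e+5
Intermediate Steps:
P(O, g) = 0
w = 54/7 (w = 8 + (-2 + 0)/(5 + 2) = 8 - 2/7 = 54/7 ≈ 7.7143)
K(E, x) = -68/7 (K(E, x) = -2 - 1*54/7 = -2 - 54/7 = -68/7)
r(S, m) = -68*S/7
(5⁴*(-10))*r(2, -2) = (5⁴*(-10))*(-68/7*2) = (625*(-10))*(-136/7) = -6250*(-136/7) = 850000/7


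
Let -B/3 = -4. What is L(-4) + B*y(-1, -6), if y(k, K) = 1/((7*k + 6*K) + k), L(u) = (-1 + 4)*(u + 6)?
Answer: 63/11 ≈ 5.7273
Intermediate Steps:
B = 12 (B = -3*(-4) = 12)
L(u) = 18 + 3*u (L(u) = 3*(6 + u) = 18 + 3*u)
y(k, K) = 1/(6*K + 8*k) (y(k, K) = 1/((6*K + 7*k) + k) = 1/(6*K + 8*k))
L(-4) + B*y(-1, -6) = (18 + 3*(-4)) + 12*(1/(2*(3*(-6) + 4*(-1)))) = (18 - 12) + 12*(1/(2*(-18 - 4))) = 6 + 12*((½)/(-22)) = 6 + 12*((½)*(-1/22)) = 6 + 12*(-1/44) = 6 - 3/11 = 63/11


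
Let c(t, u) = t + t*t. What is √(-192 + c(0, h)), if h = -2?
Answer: 8*I*√3 ≈ 13.856*I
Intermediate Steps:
c(t, u) = t + t²
√(-192 + c(0, h)) = √(-192 + 0*(1 + 0)) = √(-192 + 0*1) = √(-192 + 0) = √(-192) = 8*I*√3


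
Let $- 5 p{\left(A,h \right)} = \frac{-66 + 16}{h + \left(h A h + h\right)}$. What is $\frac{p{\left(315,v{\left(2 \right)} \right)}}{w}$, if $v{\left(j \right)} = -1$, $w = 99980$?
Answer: $\frac{1}{3129374} \approx 3.1955 \cdot 10^{-7}$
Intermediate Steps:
$p{\left(A,h \right)} = \frac{10}{2 h + A h^{2}}$ ($p{\left(A,h \right)} = - \frac{\left(-66 + 16\right) \frac{1}{h + \left(h A h + h\right)}}{5} = - \frac{\left(-50\right) \frac{1}{h + \left(A h h + h\right)}}{5} = - \frac{\left(-50\right) \frac{1}{h + \left(A h^{2} + h\right)}}{5} = - \frac{\left(-50\right) \frac{1}{h + \left(h + A h^{2}\right)}}{5} = - \frac{\left(-50\right) \frac{1}{2 h + A h^{2}}}{5} = \frac{10}{2 h + A h^{2}}$)
$\frac{p{\left(315,v{\left(2 \right)} \right)}}{w} = \frac{10 \frac{1}{-1} \frac{1}{2 + 315 \left(-1\right)}}{99980} = 10 \left(-1\right) \frac{1}{2 - 315} \cdot \frac{1}{99980} = 10 \left(-1\right) \frac{1}{-313} \cdot \frac{1}{99980} = 10 \left(-1\right) \left(- \frac{1}{313}\right) \frac{1}{99980} = \frac{10}{313} \cdot \frac{1}{99980} = \frac{1}{3129374}$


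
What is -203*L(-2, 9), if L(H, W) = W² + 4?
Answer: -17255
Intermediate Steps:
L(H, W) = 4 + W²
-203*L(-2, 9) = -203*(4 + 9²) = -203*(4 + 81) = -203*85 = -17255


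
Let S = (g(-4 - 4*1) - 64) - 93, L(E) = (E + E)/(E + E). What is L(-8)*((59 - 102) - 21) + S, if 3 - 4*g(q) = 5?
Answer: -443/2 ≈ -221.50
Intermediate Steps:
g(q) = -½ (g(q) = ¾ - ¼*5 = ¾ - 5/4 = -½)
L(E) = 1 (L(E) = (2*E)/((2*E)) = (2*E)*(1/(2*E)) = 1)
S = -315/2 (S = (-½ - 64) - 93 = -129/2 - 93 = -315/2 ≈ -157.50)
L(-8)*((59 - 102) - 21) + S = 1*((59 - 102) - 21) - 315/2 = 1*(-43 - 21) - 315/2 = 1*(-64) - 315/2 = -64 - 315/2 = -443/2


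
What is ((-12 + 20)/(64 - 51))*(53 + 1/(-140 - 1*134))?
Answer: 4468/137 ≈ 32.613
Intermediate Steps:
((-12 + 20)/(64 - 51))*(53 + 1/(-140 - 1*134)) = (8/13)*(53 + 1/(-140 - 134)) = (8*(1/13))*(53 + 1/(-274)) = 8*(53 - 1/274)/13 = (8/13)*(14521/274) = 4468/137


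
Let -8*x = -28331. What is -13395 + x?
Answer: -78829/8 ≈ -9853.6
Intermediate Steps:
x = 28331/8 (x = -⅛*(-28331) = 28331/8 ≈ 3541.4)
-13395 + x = -13395 + 28331/8 = -78829/8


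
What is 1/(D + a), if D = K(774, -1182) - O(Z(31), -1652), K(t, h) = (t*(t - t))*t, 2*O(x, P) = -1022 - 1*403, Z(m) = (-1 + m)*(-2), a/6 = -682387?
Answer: -2/8187219 ≈ -2.4428e-7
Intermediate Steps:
a = -4094322 (a = 6*(-682387) = -4094322)
Z(m) = 2 - 2*m
O(x, P) = -1425/2 (O(x, P) = (-1022 - 1*403)/2 = (-1022 - 403)/2 = (1/2)*(-1425) = -1425/2)
K(t, h) = 0 (K(t, h) = (t*0)*t = 0*t = 0)
D = 1425/2 (D = 0 - 1*(-1425/2) = 0 + 1425/2 = 1425/2 ≈ 712.50)
1/(D + a) = 1/(1425/2 - 4094322) = 1/(-8187219/2) = -2/8187219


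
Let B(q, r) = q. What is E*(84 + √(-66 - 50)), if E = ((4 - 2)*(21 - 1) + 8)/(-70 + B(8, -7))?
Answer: -2016/31 - 48*I*√29/31 ≈ -65.032 - 8.3383*I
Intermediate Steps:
E = -24/31 (E = ((4 - 2)*(21 - 1) + 8)/(-70 + 8) = (2*20 + 8)/(-62) = (40 + 8)*(-1/62) = 48*(-1/62) = -24/31 ≈ -0.77419)
E*(84 + √(-66 - 50)) = -24*(84 + √(-66 - 50))/31 = -24*(84 + √(-116))/31 = -24*(84 + 2*I*√29)/31 = -2016/31 - 48*I*√29/31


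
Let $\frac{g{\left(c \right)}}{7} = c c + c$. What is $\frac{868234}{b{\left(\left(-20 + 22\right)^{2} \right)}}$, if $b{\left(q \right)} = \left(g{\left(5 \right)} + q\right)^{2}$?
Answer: $\frac{434117}{22898} \approx 18.959$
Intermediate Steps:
$g{\left(c \right)} = 7 c + 7 c^{2}$ ($g{\left(c \right)} = 7 \left(c c + c\right) = 7 \left(c^{2} + c\right) = 7 \left(c + c^{2}\right) = 7 c + 7 c^{2}$)
$b{\left(q \right)} = \left(210 + q\right)^{2}$ ($b{\left(q \right)} = \left(7 \cdot 5 \left(1 + 5\right) + q\right)^{2} = \left(7 \cdot 5 \cdot 6 + q\right)^{2} = \left(210 + q\right)^{2}$)
$\frac{868234}{b{\left(\left(-20 + 22\right)^{2} \right)}} = \frac{868234}{\left(210 + \left(-20 + 22\right)^{2}\right)^{2}} = \frac{868234}{\left(210 + 2^{2}\right)^{2}} = \frac{868234}{\left(210 + 4\right)^{2}} = \frac{868234}{214^{2}} = \frac{868234}{45796} = 868234 \cdot \frac{1}{45796} = \frac{434117}{22898}$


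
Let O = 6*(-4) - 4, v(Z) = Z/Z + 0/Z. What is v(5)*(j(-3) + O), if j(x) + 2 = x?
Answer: -33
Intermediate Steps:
j(x) = -2 + x
v(Z) = 1 (v(Z) = 1 + 0 = 1)
O = -28 (O = -24 - 4 = -28)
v(5)*(j(-3) + O) = 1*((-2 - 3) - 28) = 1*(-5 - 28) = 1*(-33) = -33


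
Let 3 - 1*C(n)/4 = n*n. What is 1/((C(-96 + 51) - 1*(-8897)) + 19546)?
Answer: 1/20355 ≈ 4.9128e-5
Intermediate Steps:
C(n) = 12 - 4*n**2 (C(n) = 12 - 4*n*n = 12 - 4*n**2)
1/((C(-96 + 51) - 1*(-8897)) + 19546) = 1/(((12 - 4*(-96 + 51)**2) - 1*(-8897)) + 19546) = 1/(((12 - 4*(-45)**2) + 8897) + 19546) = 1/(((12 - 4*2025) + 8897) + 19546) = 1/(((12 - 8100) + 8897) + 19546) = 1/((-8088 + 8897) + 19546) = 1/(809 + 19546) = 1/20355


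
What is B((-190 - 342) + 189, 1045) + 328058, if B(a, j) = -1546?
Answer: 326512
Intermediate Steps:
B((-190 - 342) + 189, 1045) + 328058 = -1546 + 328058 = 326512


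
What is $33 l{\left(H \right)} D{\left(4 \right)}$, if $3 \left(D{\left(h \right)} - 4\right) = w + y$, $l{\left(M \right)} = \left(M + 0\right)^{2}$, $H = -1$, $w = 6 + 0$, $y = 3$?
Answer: $231$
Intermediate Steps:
$w = 6$
$l{\left(M \right)} = M^{2}$
$D{\left(h \right)} = 7$ ($D{\left(h \right)} = 4 + \frac{6 + 3}{3} = 4 + \frac{1}{3} \cdot 9 = 4 + 3 = 7$)
$33 l{\left(H \right)} D{\left(4 \right)} = 33 \left(-1\right)^{2} \cdot 7 = 33 \cdot 1 \cdot 7 = 33 \cdot 7 = 231$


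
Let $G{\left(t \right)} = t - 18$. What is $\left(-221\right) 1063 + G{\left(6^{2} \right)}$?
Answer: $-234905$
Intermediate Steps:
$G{\left(t \right)} = -18 + t$
$\left(-221\right) 1063 + G{\left(6^{2} \right)} = \left(-221\right) 1063 - \left(18 - 6^{2}\right) = -234923 + \left(-18 + 36\right) = -234923 + 18 = -234905$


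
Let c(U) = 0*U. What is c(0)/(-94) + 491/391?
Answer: 491/391 ≈ 1.2558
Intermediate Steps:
c(U) = 0
c(0)/(-94) + 491/391 = 0/(-94) + 491/391 = 0*(-1/94) + 491*(1/391) = 0 + 491/391 = 491/391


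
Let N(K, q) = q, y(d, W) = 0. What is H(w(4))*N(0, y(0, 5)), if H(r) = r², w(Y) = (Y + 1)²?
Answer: 0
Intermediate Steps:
w(Y) = (1 + Y)²
H(w(4))*N(0, y(0, 5)) = ((1 + 4)²)²*0 = (5²)²*0 = 25²*0 = 625*0 = 0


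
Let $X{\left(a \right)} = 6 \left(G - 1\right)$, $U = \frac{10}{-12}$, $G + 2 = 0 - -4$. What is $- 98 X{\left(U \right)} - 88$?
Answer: $-676$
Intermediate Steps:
$G = 2$ ($G = -2 + \left(0 - -4\right) = -2 + \left(0 + 4\right) = -2 + 4 = 2$)
$U = - \frac{5}{6}$ ($U = 10 \left(- \frac{1}{12}\right) = - \frac{5}{6} \approx -0.83333$)
$X{\left(a \right)} = 6$ ($X{\left(a \right)} = 6 \left(2 - 1\right) = 6 \cdot 1 = 6$)
$- 98 X{\left(U \right)} - 88 = \left(-98\right) 6 - 88 = -588 - 88 = -676$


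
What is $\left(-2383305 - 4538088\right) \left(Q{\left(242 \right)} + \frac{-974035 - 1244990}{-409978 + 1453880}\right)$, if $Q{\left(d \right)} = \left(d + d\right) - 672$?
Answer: $\frac{1373706871253193}{1043902} \approx 1.3159 \cdot 10^{9}$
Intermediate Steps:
$Q{\left(d \right)} = -672 + 2 d$ ($Q{\left(d \right)} = 2 d - 672 = -672 + 2 d$)
$\left(-2383305 - 4538088\right) \left(Q{\left(242 \right)} + \frac{-974035 - 1244990}{-409978 + 1453880}\right) = \left(-2383305 - 4538088\right) \left(\left(-672 + 2 \cdot 242\right) + \frac{-974035 - 1244990}{-409978 + 1453880}\right) = - 6921393 \left(\left(-672 + 484\right) - \frac{2219025}{1043902}\right) = - 6921393 \left(-188 - \frac{2219025}{1043902}\right) = \left(-6921393\right) \left(- \frac{198472601}{1043902}\right) = \frac{1373706871253193}{1043902}$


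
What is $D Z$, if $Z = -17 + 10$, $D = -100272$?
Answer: $701904$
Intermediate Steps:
$Z = -7$
$D Z = \left(-100272\right) \left(-7\right) = 701904$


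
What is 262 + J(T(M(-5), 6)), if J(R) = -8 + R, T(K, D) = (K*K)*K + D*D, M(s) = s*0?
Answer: 290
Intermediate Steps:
M(s) = 0
T(K, D) = D² + K³ (T(K, D) = K²*K + D² = K³ + D² = D² + K³)
262 + J(T(M(-5), 6)) = 262 + (-8 + (6² + 0³)) = 262 + (-8 + (36 + 0)) = 262 + (-8 + 36) = 262 + 28 = 290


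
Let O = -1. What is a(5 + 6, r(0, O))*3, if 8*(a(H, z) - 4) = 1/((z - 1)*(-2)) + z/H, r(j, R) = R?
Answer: 4245/352 ≈ 12.060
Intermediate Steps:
a(H, z) = 4 - 1/(16*(-1 + z)) + z/(8*H) (a(H, z) = 4 + (1/((z - 1)*(-2)) + z/H)/8 = 4 + (-1/2/(-1 + z) + z/H)/8 = 4 + (-1/(2*(-1 + z)) + z/H)/8 = 4 + (-1/(16*(-1 + z)) + z/(8*H)) = 4 - 1/(16*(-1 + z)) + z/(8*H))
a(5 + 6, r(0, O))*3 = ((-65*(5 + 6) - 2*(-1) + 2*(-1)**2 + 64*(5 + 6)*(-1))/(16*(5 + 6)*(-1 - 1)))*3 = ((1/16)*(-65*11 + 2 + 2*1 + 64*11*(-1))/(11*(-2)))*3 = ((1/16)*(1/11)*(-1/2)*(-715 + 2 + 2 - 704))*3 = ((1/16)*(1/11)*(-1/2)*(-1415))*3 = (1415/352)*3 = 4245/352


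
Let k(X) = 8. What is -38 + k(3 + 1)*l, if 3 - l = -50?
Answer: 386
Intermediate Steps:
l = 53 (l = 3 - 1*(-50) = 3 + 50 = 53)
-38 + k(3 + 1)*l = -38 + 8*53 = -38 + 424 = 386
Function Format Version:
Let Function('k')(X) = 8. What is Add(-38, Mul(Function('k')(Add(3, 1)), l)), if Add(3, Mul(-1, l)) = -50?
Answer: 386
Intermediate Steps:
l = 53 (l = Add(3, Mul(-1, -50)) = Add(3, 50) = 53)
Add(-38, Mul(Function('k')(Add(3, 1)), l)) = Add(-38, Mul(8, 53)) = Add(-38, 424) = 386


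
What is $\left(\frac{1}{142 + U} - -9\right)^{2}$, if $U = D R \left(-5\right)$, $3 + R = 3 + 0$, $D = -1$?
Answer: $\frac{1635841}{20164} \approx 81.127$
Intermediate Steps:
$R = 0$ ($R = -3 + \left(3 + 0\right) = -3 + 3 = 0$)
$U = 0$ ($U = \left(-1\right) 0 \left(-5\right) = 0 \left(-5\right) = 0$)
$\left(\frac{1}{142 + U} - -9\right)^{2} = \left(\frac{1}{142 + 0} - -9\right)^{2} = \left(\frac{1}{142} + 9\right)^{2} = \left(\frac{1279}{142}\right)^{2} = \frac{1635841}{20164}$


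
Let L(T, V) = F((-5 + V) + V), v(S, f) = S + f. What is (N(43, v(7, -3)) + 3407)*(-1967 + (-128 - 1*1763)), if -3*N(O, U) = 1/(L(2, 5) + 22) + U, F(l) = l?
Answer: -354753388/27 ≈ -1.3139e+7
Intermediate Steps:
L(T, V) = -5 + 2*V (L(T, V) = (-5 + V) + V = -5 + 2*V)
N(O, U) = -1/81 - U/3 (N(O, U) = -(1/((-5 + 2*5) + 22) + U)/3 = -(1/((-5 + 10) + 22) + U)/3 = -(1/(5 + 22) + U)/3 = -(1/27 + U)/3 = -1/81 - U/3)
(N(43, v(7, -3)) + 3407)*(-1967 + (-128 - 1*1763)) = ((-1/81 - (7 - 3)/3) + 3407)*(-1967 + (-128 - 1*1763)) = ((-1/81 - 1/3*4) + 3407)*(-1967 + (-128 - 1763)) = ((-1/81 - 4/3) + 3407)*(-1967 - 1891) = (-109/81 + 3407)*(-3858) = (275858/81)*(-3858) = -354753388/27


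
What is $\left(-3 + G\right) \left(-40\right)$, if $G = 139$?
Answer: $-5440$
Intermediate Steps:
$\left(-3 + G\right) \left(-40\right) = \left(-3 + 139\right) \left(-40\right) = 136 \left(-40\right) = -5440$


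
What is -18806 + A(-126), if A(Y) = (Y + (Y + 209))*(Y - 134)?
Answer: -7626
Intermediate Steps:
A(Y) = (-134 + Y)*(209 + 2*Y) (A(Y) = (Y + (209 + Y))*(-134 + Y) = (209 + 2*Y)*(-134 + Y) = (-134 + Y)*(209 + 2*Y))
-18806 + A(-126) = -18806 + (-28006 - 59*(-126) + 2*(-126)²) = -18806 + (-28006 + 7434 + 2*15876) = -18806 + (-28006 + 7434 + 31752) = -18806 + 11180 = -7626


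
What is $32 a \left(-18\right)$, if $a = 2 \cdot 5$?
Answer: $-5760$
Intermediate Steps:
$a = 10$
$32 a \left(-18\right) = 32 \cdot 10 \left(-18\right) = 320 \left(-18\right) = -5760$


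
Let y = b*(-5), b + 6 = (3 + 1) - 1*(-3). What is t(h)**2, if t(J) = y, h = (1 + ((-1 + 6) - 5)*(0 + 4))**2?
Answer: 25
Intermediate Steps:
b = 1 (b = -6 + ((3 + 1) - 1*(-3)) = -6 + (4 + 3) = -6 + 7 = 1)
h = 1 (h = (1 + (5 - 5)*4)**2 = (1 + 0*4)**2 = (1 + 0)**2 = 1**2 = 1)
y = -5 (y = 1*(-5) = -5)
t(J) = -5
t(h)**2 = (-5)**2 = 25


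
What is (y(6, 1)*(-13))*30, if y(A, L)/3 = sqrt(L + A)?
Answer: -1170*sqrt(7) ≈ -3095.5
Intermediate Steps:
y(A, L) = 3*sqrt(A + L) (y(A, L) = 3*sqrt(L + A) = 3*sqrt(A + L))
(y(6, 1)*(-13))*30 = ((3*sqrt(6 + 1))*(-13))*30 = ((3*sqrt(7))*(-13))*30 = -39*sqrt(7)*30 = -1170*sqrt(7)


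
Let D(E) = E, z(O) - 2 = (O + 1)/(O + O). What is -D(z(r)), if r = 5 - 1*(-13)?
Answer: -91/36 ≈ -2.5278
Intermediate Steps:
r = 18 (r = 5 + 13 = 18)
z(O) = 2 + (1 + O)/(2*O) (z(O) = 2 + (O + 1)/(O + O) = 2 + (1 + O)/((2*O)) = 2 + (1 + O)*(1/(2*O)) = 2 + (1 + O)/(2*O))
-D(z(r)) = -(1 + 5*18)/(2*18) = -(1 + 90)/(2*18) = -91/(2*18) = -1*91/36 = -91/36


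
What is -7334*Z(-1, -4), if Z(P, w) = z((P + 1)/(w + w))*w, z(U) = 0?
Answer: 0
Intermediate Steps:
Z(P, w) = 0 (Z(P, w) = 0*w = 0)
-7334*Z(-1, -4) = -7334*0 = 0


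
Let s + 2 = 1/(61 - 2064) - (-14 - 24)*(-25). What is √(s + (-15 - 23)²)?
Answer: 5*√78956257/2003 ≈ 22.181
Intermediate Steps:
s = -1906857/2003 (s = -2 + (1/(61 - 2064) - (-14 - 24)*(-25)) = -2 + (1/(-2003) - (-38)*(-25)) = -2 + (-1/2003 - 1*950) = -2 + (-1/2003 - 950) = -2 - 1902851/2003 = -1906857/2003 ≈ -952.00)
√(s + (-15 - 23)²) = √(-1906857/2003 + (-15 - 23)²) = √(-1906857/2003 + (-38)²) = √(-1906857/2003 + 1444) = √(985475/2003) = 5*√78956257/2003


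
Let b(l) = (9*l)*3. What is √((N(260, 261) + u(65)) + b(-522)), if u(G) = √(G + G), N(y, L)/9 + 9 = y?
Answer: √(-11835 + √130) ≈ 108.74*I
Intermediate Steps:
N(y, L) = -81 + 9*y
u(G) = √2*√G (u(G) = √(2*G) = √2*√G)
b(l) = 27*l
√((N(260, 261) + u(65)) + b(-522)) = √(((-81 + 9*260) + √2*√65) + 27*(-522)) = √(((-81 + 2340) + √130) - 14094) = √((2259 + √130) - 14094) = √(-11835 + √130)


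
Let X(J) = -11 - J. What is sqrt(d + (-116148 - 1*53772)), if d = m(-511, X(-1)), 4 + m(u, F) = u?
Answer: I*sqrt(170435) ≈ 412.84*I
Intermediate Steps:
m(u, F) = -4 + u
d = -515 (d = -4 - 511 = -515)
sqrt(d + (-116148 - 1*53772)) = sqrt(-515 + (-116148 - 1*53772)) = sqrt(-515 + (-116148 - 53772)) = sqrt(-515 - 169920) = sqrt(-170435) = I*sqrt(170435)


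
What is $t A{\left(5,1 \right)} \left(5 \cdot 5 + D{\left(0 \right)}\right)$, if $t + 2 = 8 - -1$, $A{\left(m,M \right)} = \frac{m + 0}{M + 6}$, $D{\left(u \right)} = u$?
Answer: $125$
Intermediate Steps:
$A{\left(m,M \right)} = \frac{m}{6 + M}$
$t = 7$ ($t = -2 + \left(8 - -1\right) = -2 + \left(8 + 1\right) = -2 + 9 = 7$)
$t A{\left(5,1 \right)} \left(5 \cdot 5 + D{\left(0 \right)}\right) = 7 \frac{5}{6 + 1} \left(5 \cdot 5 + 0\right) = 7 \cdot \frac{5}{7} \left(25 + 0\right) = 7 \cdot 5 \cdot \frac{1}{7} \cdot 25 = 7 \cdot \frac{5}{7} \cdot 25 = 5 \cdot 25 = 125$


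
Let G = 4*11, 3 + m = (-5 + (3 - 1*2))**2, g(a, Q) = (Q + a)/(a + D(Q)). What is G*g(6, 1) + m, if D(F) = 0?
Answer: 193/3 ≈ 64.333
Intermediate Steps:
g(a, Q) = (Q + a)/a (g(a, Q) = (Q + a)/(a + 0) = (Q + a)/a)
m = 13 (m = -3 + (-5 + (3 - 1*2))**2 = -3 + (-5 + (3 - 2))**2 = -3 + (-5 + 1)**2 = -3 + (-4)**2 = -3 + 16 = 13)
G = 44
G*g(6, 1) + m = 44*((1 + 6)/6) + 13 = 44*((1/6)*7) + 13 = 44*(7/6) + 13 = 154/3 + 13 = 193/3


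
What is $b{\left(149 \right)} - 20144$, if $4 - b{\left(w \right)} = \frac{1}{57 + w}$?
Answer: $- \frac{4148841}{206} \approx -20140.0$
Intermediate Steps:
$b{\left(w \right)} = 4 - \frac{1}{57 + w}$
$b{\left(149 \right)} - 20144 = \frac{227 + 4 \cdot 149}{57 + 149} - 20144 = \frac{227 + 596}{206} - 20144 = \frac{1}{206} \cdot 823 - 20144 = \frac{823}{206} - 20144 = - \frac{4148841}{206}$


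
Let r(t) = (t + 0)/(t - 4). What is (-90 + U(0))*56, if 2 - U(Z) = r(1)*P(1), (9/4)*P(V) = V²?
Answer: -132832/27 ≈ -4919.7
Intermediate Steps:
P(V) = 4*V²/9
r(t) = t/(-4 + t)
U(Z) = 58/27 (U(Z) = 2 - 1/(-4 + 1)*(4/9)*1² = 2 - 1/(-3)*(4/9)*1 = 2 - 1*(-⅓)*4/9 = 2 - (-1)*4/(3*9) = 2 - 1*(-4/27) = 2 + 4/27 = 58/27)
(-90 + U(0))*56 = (-90 + 58/27)*56 = -2372/27*56 = -132832/27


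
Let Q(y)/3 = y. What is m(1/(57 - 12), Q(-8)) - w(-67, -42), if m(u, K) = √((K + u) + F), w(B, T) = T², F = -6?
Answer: -1764 + I*√6745/15 ≈ -1764.0 + 5.4752*I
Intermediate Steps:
Q(y) = 3*y
m(u, K) = √(-6 + K + u) (m(u, K) = √((K + u) - 6) = √(-6 + K + u))
m(1/(57 - 12), Q(-8)) - w(-67, -42) = √(-6 + 3*(-8) + 1/(57 - 12)) - 1*(-42)² = √(-6 - 24 + 1/45) - 1*1764 = √(-6 - 24 + 1/45) - 1764 = √(-1349/45) - 1764 = I*√6745/15 - 1764 = -1764 + I*√6745/15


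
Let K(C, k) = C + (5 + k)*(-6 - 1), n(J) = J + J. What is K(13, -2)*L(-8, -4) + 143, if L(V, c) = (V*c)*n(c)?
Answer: 2191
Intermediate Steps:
n(J) = 2*J
L(V, c) = 2*V*c² (L(V, c) = (V*c)*(2*c) = 2*V*c²)
K(C, k) = -35 + C - 7*k (K(C, k) = C + (5 + k)*(-7) = C + (-35 - 7*k) = -35 + C - 7*k)
K(13, -2)*L(-8, -4) + 143 = (-35 + 13 - 7*(-2))*(2*(-8)*(-4)²) + 143 = (-35 + 13 + 14)*(2*(-8)*16) + 143 = -8*(-256) + 143 = 2048 + 143 = 2191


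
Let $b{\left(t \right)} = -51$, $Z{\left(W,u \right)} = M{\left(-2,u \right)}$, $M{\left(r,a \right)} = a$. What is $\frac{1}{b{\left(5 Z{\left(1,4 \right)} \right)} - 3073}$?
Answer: $- \frac{1}{3124} \approx -0.0003201$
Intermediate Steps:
$Z{\left(W,u \right)} = u$
$\frac{1}{b{\left(5 Z{\left(1,4 \right)} \right)} - 3073} = \frac{1}{-51 - 3073} = \frac{1}{-3124} = - \frac{1}{3124}$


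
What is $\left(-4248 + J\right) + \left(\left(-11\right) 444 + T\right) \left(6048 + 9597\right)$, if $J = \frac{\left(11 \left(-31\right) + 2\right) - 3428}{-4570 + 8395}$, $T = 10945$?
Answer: $\frac{362686867258}{3825} \approx 9.482 \cdot 10^{7}$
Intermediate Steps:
$J = - \frac{3767}{3825}$ ($J = \frac{\left(-341 + 2\right) - 3428}{3825} = \left(-339 - 3428\right) \frac{1}{3825} = \left(-3767\right) \frac{1}{3825} = - \frac{3767}{3825} \approx -0.98484$)
$\left(-4248 + J\right) + \left(\left(-11\right) 444 + T\right) \left(6048 + 9597\right) = \left(-4248 - \frac{3767}{3825}\right) + \left(\left(-11\right) 444 + 10945\right) \left(6048 + 9597\right) = - \frac{16252367}{3825} + \left(-4884 + 10945\right) 15645 = - \frac{16252367}{3825} + 6061 \cdot 15645 = - \frac{16252367}{3825} + 94824345 = \frac{362686867258}{3825}$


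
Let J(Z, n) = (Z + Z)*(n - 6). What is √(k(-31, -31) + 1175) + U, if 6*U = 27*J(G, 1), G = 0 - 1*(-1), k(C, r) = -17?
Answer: -45 + √1158 ≈ -10.971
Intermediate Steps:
G = 1 (G = 0 + 1 = 1)
J(Z, n) = 2*Z*(-6 + n) (J(Z, n) = (2*Z)*(-6 + n) = 2*Z*(-6 + n))
U = -45 (U = (27*(2*1*(-6 + 1)))/6 = (27*(2*1*(-5)))/6 = (27*(-10))/6 = (⅙)*(-270) = -45)
√(k(-31, -31) + 1175) + U = √(-17 + 1175) - 45 = √1158 - 45 = -45 + √1158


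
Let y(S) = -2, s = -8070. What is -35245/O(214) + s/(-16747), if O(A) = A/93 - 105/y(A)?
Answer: -109703873280/170702171 ≈ -642.66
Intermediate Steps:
O(A) = 105/2 + A/93 (O(A) = A/93 - 105/(-2) = A*(1/93) - 105*(-½) = A/93 + 105/2 = 105/2 + A/93)
-35245/O(214) + s/(-16747) = -35245/(105/2 + (1/93)*214) - 8070/(-16747) = -35245/(105/2 + 214/93) - 8070*(-1/16747) = -35245/10193/186 + 8070/16747 = -35245*186/10193 + 8070/16747 = -6555570/10193 + 8070/16747 = -109703873280/170702171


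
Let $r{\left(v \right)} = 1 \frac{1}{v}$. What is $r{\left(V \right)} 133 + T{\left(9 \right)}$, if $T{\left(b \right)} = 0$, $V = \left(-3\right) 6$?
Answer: $- \frac{133}{18} \approx -7.3889$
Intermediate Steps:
$V = -18$
$r{\left(v \right)} = \frac{1}{v}$
$r{\left(V \right)} 133 + T{\left(9 \right)} = \frac{1}{-18} \cdot 133 + 0 = \left(- \frac{1}{18}\right) 133 + 0 = - \frac{133}{18} + 0 = - \frac{133}{18}$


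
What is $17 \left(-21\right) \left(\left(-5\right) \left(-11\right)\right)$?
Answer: $-19635$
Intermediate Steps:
$17 \left(-21\right) \left(\left(-5\right) \left(-11\right)\right) = \left(-357\right) 55 = -19635$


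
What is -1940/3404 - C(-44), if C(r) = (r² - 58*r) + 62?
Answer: -3872535/851 ≈ -4550.6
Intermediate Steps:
C(r) = 62 + r² - 58*r
-1940/3404 - C(-44) = -1940/3404 - (62 + (-44)² - 58*(-44)) = -1940*1/3404 - (62 + 1936 + 2552) = -485/851 - 1*4550 = -485/851 - 4550 = -3872535/851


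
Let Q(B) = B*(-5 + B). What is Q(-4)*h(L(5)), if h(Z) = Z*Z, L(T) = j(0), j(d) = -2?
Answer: 144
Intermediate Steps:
L(T) = -2
h(Z) = Z**2
Q(-4)*h(L(5)) = -4*(-5 - 4)*(-2)**2 = -4*(-9)*4 = 36*4 = 144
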